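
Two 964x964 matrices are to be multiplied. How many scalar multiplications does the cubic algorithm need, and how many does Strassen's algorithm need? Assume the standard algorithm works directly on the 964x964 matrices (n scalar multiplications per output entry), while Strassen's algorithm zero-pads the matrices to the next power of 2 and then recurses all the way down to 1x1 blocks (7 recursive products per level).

Matrix multiplication for 964x964 matrices:

Strassen's algorithm requires power-of-2 dimensions. Pad 964x964 to 1024x1024 (next power of 2).

Standard algorithm: 964^3 = 895841344 multiplications
Strassen's algorithm: 7^(log2(1024)) = 7^10 = 282475249 multiplications
Savings: 895841344 - 282475249 = 613366095 multiplications

Standard: 895841344 multiplications (964^3). Strassen: 282475249 multiplications (7^10, after padding to 1024x1024). Strassen reduces 8 recursive multiplications to 7 at each level.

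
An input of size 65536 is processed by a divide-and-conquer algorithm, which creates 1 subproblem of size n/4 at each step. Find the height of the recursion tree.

For divide and conquer with division factor 4:

Problem sizes at each level:
Level 0: 65536
Level 1: 16384
Level 2: 4096
Level 3: 1024
Level 4: 256
Level 5: 64
Level 6: 16
Level 7: 4
Level 8: 1

The root is level 0 and the size-1 base case is level 8 (the tree spans levels 0 through 8, i.e. 9 levels counting the root), so the depth is the number of divisions: log_4(65536) = 8

The recursion tree depth is log_4(65536) = 8. At each level, the problem size is divided by 4, so it takes 8 divisions to reduce to a base case of size 1. The algorithm makes 1 recursive call at each level.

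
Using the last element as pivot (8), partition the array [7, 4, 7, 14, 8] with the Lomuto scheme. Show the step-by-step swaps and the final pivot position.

Lomuto partition with pivot = 8:

Initial array: [7, 4, 7, 14, 8]

arr[0]=7 <= 8: swap with position 0, array becomes [7, 4, 7, 14, 8]
arr[1]=4 <= 8: swap with position 1, array becomes [7, 4, 7, 14, 8]
arr[2]=7 <= 8: swap with position 2, array becomes [7, 4, 7, 14, 8]
arr[3]=14 > 8: no swap

Place pivot at position 3: [7, 4, 7, 8, 14]
Pivot position: 3

After partitioning with pivot 8, the array becomes [7, 4, 7, 8, 14]. The pivot is placed at index 3. All elements to the left of the pivot are <= 8, and all elements to the right are > 8.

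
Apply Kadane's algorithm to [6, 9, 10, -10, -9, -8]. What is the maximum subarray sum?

Using Kadane's algorithm on [6, 9, 10, -10, -9, -8]:

Scanning through the array:
Position 1 (value 9): max_ending_here = 15, max_so_far = 15
Position 2 (value 10): max_ending_here = 25, max_so_far = 25
Position 3 (value -10): max_ending_here = 15, max_so_far = 25
Position 4 (value -9): max_ending_here = 6, max_so_far = 25
Position 5 (value -8): max_ending_here = -2, max_so_far = 25

Maximum subarray: [6, 9, 10]
Maximum sum: 25

The maximum subarray is [6, 9, 10] with sum 25. This subarray runs from index 0 to index 2.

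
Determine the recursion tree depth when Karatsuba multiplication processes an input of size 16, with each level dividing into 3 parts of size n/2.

For divide and conquer with division factor 2:

Problem sizes at each level:
Level 0: 16
Level 1: 8
Level 2: 4
Level 3: 2
Level 4: 1

The root is level 0 and the size-1 base case is level 4 (the tree spans levels 0 through 4, i.e. 5 levels counting the root), so the depth is the number of divisions: log_2(16) = 4

The recursion tree depth is log_2(16) = 4. At each level, the problem size is divided by 2, so it takes 4 divisions to reduce to a base case of size 1. The algorithm makes 3 recursive calls at each level.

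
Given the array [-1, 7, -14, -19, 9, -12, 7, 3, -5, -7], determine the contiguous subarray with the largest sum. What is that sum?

Using Kadane's algorithm on [-1, 7, -14, -19, 9, -12, 7, 3, -5, -7]:

Scanning through the array:
Position 1 (value 7): max_ending_here = 7, max_so_far = 7
Position 2 (value -14): max_ending_here = -7, max_so_far = 7
Position 3 (value -19): max_ending_here = -19, max_so_far = 7
Position 4 (value 9): max_ending_here = 9, max_so_far = 9
Position 5 (value -12): max_ending_here = -3, max_so_far = 9
Position 6 (value 7): max_ending_here = 7, max_so_far = 9
Position 7 (value 3): max_ending_here = 10, max_so_far = 10
Position 8 (value -5): max_ending_here = 5, max_so_far = 10
Position 9 (value -7): max_ending_here = -2, max_so_far = 10

Maximum subarray: [7, 3]
Maximum sum: 10

The maximum subarray is [7, 3] with sum 10. This subarray runs from index 6 to index 7.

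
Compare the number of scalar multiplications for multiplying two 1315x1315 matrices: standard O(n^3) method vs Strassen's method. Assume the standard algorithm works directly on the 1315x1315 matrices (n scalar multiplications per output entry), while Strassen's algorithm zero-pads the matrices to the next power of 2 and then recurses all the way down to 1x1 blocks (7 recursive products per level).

Matrix multiplication for 1315x1315 matrices:

Strassen's algorithm requires power-of-2 dimensions. Pad 1315x1315 to 2048x2048 (next power of 2).

Standard algorithm: 1315^3 = 2273930875 multiplications
Strassen's algorithm: 7^(log2(2048)) = 7^11 = 1977326743 multiplications
Savings: 2273930875 - 1977326743 = 296604132 multiplications

Standard: 2273930875 multiplications (1315^3). Strassen: 1977326743 multiplications (7^11, after padding to 2048x2048). Strassen reduces 8 recursive multiplications to 7 at each level.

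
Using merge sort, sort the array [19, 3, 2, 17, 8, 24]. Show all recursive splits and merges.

Merge sort trace:

Split: [19, 3, 2, 17, 8, 24] -> [19, 3, 2] and [17, 8, 24]
  Split: [19, 3, 2] -> [19] and [3, 2]
    Split: [3, 2] -> [3] and [2]
    Merge: [3] + [2] -> [2, 3]
  Merge: [19] + [2, 3] -> [2, 3, 19]
  Split: [17, 8, 24] -> [17] and [8, 24]
    Split: [8, 24] -> [8] and [24]
    Merge: [8] + [24] -> [8, 24]
  Merge: [17] + [8, 24] -> [8, 17, 24]
Merge: [2, 3, 19] + [8, 17, 24] -> [2, 3, 8, 17, 19, 24]

Final sorted array: [2, 3, 8, 17, 19, 24]

The merge sort proceeds by recursively splitting the array and merging sorted halves.
After all merges, the sorted array is [2, 3, 8, 17, 19, 24].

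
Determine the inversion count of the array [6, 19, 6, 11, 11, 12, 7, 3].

Finding inversions in [6, 19, 6, 11, 11, 12, 7, 3]:

(0, 7): arr[0]=6 > arr[7]=3
(1, 2): arr[1]=19 > arr[2]=6
(1, 3): arr[1]=19 > arr[3]=11
(1, 4): arr[1]=19 > arr[4]=11
(1, 5): arr[1]=19 > arr[5]=12
(1, 6): arr[1]=19 > arr[6]=7
(1, 7): arr[1]=19 > arr[7]=3
(2, 7): arr[2]=6 > arr[7]=3
(3, 6): arr[3]=11 > arr[6]=7
(3, 7): arr[3]=11 > arr[7]=3
(4, 6): arr[4]=11 > arr[6]=7
(4, 7): arr[4]=11 > arr[7]=3
(5, 6): arr[5]=12 > arr[6]=7
(5, 7): arr[5]=12 > arr[7]=3
(6, 7): arr[6]=7 > arr[7]=3

Total inversions: 15

The array has 15 inversion(s): (0,7), (1,2), (1,3), (1,4), (1,5), (1,6), (1,7), (2,7), (3,6), (3,7), (4,6), (4,7), (5,6), (5,7), (6,7). Each pair (i,j) satisfies i < j and arr[i] > arr[j].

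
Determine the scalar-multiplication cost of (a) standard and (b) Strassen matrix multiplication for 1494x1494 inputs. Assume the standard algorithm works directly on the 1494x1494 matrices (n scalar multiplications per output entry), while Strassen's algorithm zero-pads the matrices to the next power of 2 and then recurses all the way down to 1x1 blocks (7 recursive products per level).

Matrix multiplication for 1494x1494 matrices:

Strassen's algorithm requires power-of-2 dimensions. Pad 1494x1494 to 2048x2048 (next power of 2).

Standard algorithm: 1494^3 = 3334661784 multiplications
Strassen's algorithm: 7^(log2(2048)) = 7^11 = 1977326743 multiplications
Savings: 3334661784 - 1977326743 = 1357335041 multiplications

Standard: 3334661784 multiplications (1494^3). Strassen: 1977326743 multiplications (7^11, after padding to 2048x2048). Strassen reduces 8 recursive multiplications to 7 at each level.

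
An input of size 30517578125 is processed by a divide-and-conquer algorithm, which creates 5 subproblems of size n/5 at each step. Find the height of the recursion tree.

For divide and conquer with division factor 5:

Problem sizes at each level:
Level 0: 30517578125
Level 1: 6103515625
Level 2: 1220703125
Level 3: 244140625
Level 4: 48828125
Level 5: 9765625
Level 6: 1953125
Level 7: 390625
Level 8: 78125
Level 9: 15625
Level 10: 3125
Level 11: 625
Level 12: 125
Level 13: 25
Level 14: 5
Level 15: 1

The root is level 0 and the size-1 base case is level 15 (the tree spans levels 0 through 15, i.e. 16 levels counting the root), so the depth is the number of divisions: log_5(30517578125) = 15

The recursion tree depth is log_5(30517578125) = 15. At each level, the problem size is divided by 5, so it takes 15 divisions to reduce to a base case of size 1. The algorithm makes 5 recursive calls at each level.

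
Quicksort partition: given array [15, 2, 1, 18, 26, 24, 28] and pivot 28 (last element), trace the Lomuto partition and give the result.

Lomuto partition with pivot = 28:

Initial array: [15, 2, 1, 18, 26, 24, 28]

arr[0]=15 <= 28: swap with position 0, array becomes [15, 2, 1, 18, 26, 24, 28]
arr[1]=2 <= 28: swap with position 1, array becomes [15, 2, 1, 18, 26, 24, 28]
arr[2]=1 <= 28: swap with position 2, array becomes [15, 2, 1, 18, 26, 24, 28]
arr[3]=18 <= 28: swap with position 3, array becomes [15, 2, 1, 18, 26, 24, 28]
arr[4]=26 <= 28: swap with position 4, array becomes [15, 2, 1, 18, 26, 24, 28]
arr[5]=24 <= 28: swap with position 5, array becomes [15, 2, 1, 18, 26, 24, 28]

Place pivot at position 6: [15, 2, 1, 18, 26, 24, 28]
Pivot position: 6

After partitioning with pivot 28, the array becomes [15, 2, 1, 18, 26, 24, 28]. The pivot is placed at index 6. All elements to the left of the pivot are <= 28, and all elements to the right are > 28.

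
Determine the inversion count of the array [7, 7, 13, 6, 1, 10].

Finding inversions in [7, 7, 13, 6, 1, 10]:

(0, 3): arr[0]=7 > arr[3]=6
(0, 4): arr[0]=7 > arr[4]=1
(1, 3): arr[1]=7 > arr[3]=6
(1, 4): arr[1]=7 > arr[4]=1
(2, 3): arr[2]=13 > arr[3]=6
(2, 4): arr[2]=13 > arr[4]=1
(2, 5): arr[2]=13 > arr[5]=10
(3, 4): arr[3]=6 > arr[4]=1

Total inversions: 8

The array has 8 inversion(s): (0,3), (0,4), (1,3), (1,4), (2,3), (2,4), (2,5), (3,4). Each pair (i,j) satisfies i < j and arr[i] > arr[j].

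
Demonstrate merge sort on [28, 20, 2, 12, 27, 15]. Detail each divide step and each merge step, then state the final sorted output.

Merge sort trace:

Split: [28, 20, 2, 12, 27, 15] -> [28, 20, 2] and [12, 27, 15]
  Split: [28, 20, 2] -> [28] and [20, 2]
    Split: [20, 2] -> [20] and [2]
    Merge: [20] + [2] -> [2, 20]
  Merge: [28] + [2, 20] -> [2, 20, 28]
  Split: [12, 27, 15] -> [12] and [27, 15]
    Split: [27, 15] -> [27] and [15]
    Merge: [27] + [15] -> [15, 27]
  Merge: [12] + [15, 27] -> [12, 15, 27]
Merge: [2, 20, 28] + [12, 15, 27] -> [2, 12, 15, 20, 27, 28]

Final sorted array: [2, 12, 15, 20, 27, 28]

The merge sort proceeds by recursively splitting the array and merging sorted halves.
After all merges, the sorted array is [2, 12, 15, 20, 27, 28].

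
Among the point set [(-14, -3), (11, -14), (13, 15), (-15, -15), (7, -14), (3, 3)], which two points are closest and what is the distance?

Computing all pairwise distances among 6 points:

d((-14, -3), (11, -14)) = 27.313
d((-14, -3), (13, 15)) = 32.45
d((-14, -3), (-15, -15)) = 12.0416
d((-14, -3), (7, -14)) = 23.7065
d((-14, -3), (3, 3)) = 18.0278
d((11, -14), (13, 15)) = 29.0689
d((11, -14), (-15, -15)) = 26.0192
d((11, -14), (7, -14)) = 4.0 <-- minimum
d((11, -14), (3, 3)) = 18.7883
d((13, 15), (-15, -15)) = 41.0366
d((13, 15), (7, -14)) = 29.6142
d((13, 15), (3, 3)) = 15.6205
d((-15, -15), (7, -14)) = 22.0227
d((-15, -15), (3, 3)) = 25.4558
d((7, -14), (3, 3)) = 17.4642

Closest pair: (11, -14) and (7, -14) with distance 4.0

The closest pair is (11, -14) and (7, -14) with Euclidean distance 4.0. For 6 points, brute-force pairwise comparison is shown above. For large n, the divide-and-conquer algorithm (sort by x, recurse on halves, check the dividing strip) achieves O(n log n).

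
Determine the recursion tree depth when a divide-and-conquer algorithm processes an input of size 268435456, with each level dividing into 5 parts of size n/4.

For divide and conquer with division factor 4:

Problem sizes at each level:
Level 0: 268435456
Level 1: 67108864
Level 2: 16777216
Level 3: 4194304
Level 4: 1048576
Level 5: 262144
Level 6: 65536
Level 7: 16384
Level 8: 4096
Level 9: 1024
Level 10: 256
Level 11: 64
Level 12: 16
Level 13: 4
Level 14: 1

The root is level 0 and the size-1 base case is level 14 (the tree spans levels 0 through 14, i.e. 15 levels counting the root), so the depth is the number of divisions: log_4(268435456) = 14

The recursion tree depth is log_4(268435456) = 14. At each level, the problem size is divided by 4, so it takes 14 divisions to reduce to a base case of size 1. The algorithm makes 5 recursive calls at each level.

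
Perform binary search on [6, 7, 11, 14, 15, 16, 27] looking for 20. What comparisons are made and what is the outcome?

Binary search for 20 in [6, 7, 11, 14, 15, 16, 27]:

lo=0, hi=6, mid=3, arr[mid]=14 -> 14 < 20, search right half
lo=4, hi=6, mid=5, arr[mid]=16 -> 16 < 20, search right half
lo=6, hi=6, mid=6, arr[mid]=27 -> 27 > 20, search left half
lo=6 > hi=5, target 20 not found

Binary search determines that 20 is not in the array after 3 comparisons. The search space was exhausted without finding the target.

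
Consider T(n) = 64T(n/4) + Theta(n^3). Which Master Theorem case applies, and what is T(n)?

Master Theorem for T(n) = 64T(n/4) + O(n^3):

a = 64, b = 4, c = 3
log_b(a) = log_4(64) = 3.0000

Case 2: c = 3 = log_4(64) = 3.0000
T(n) = O(n^3 log n) = O(n^3 log n)

For T(n) = 64T(n/4) + O(n^3): log_4(64) = 3.0000. This is Case 2 of the Master Theorem (c = log_b(a), equal work at all levels), giving O(n^3 log n).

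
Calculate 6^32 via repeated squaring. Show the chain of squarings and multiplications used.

Computing 6^32 by squaring (build up from 6^1; each line after the first costs one multiplication):

6^1 = 6
6^2 = (6^1)^2 = 6^2 = 36
6^4 = (6^2)^2 = 36^2 = 1296
6^8 = (6^4)^2 = 1296^2 = 1679616
6^16 = (6^8)^2 = 1679616^2 = 2821109907456
6^32 = (6^16)^2 = 2821109907456^2 = 7958661109946400884391936

Result: 7958661109946400884391936
Multiplications needed: 5 (5 lines after 6^1)

6^32 = 7958661109946400884391936. Using exponentiation by squaring, this requires 5 multiplications. The key idea: if the exponent is even, square the half-power; if odd, multiply by the base once.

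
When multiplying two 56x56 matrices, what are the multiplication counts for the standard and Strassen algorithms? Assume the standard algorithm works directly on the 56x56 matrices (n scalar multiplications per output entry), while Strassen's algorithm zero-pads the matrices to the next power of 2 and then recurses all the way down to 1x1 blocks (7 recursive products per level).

Matrix multiplication for 56x56 matrices:

Strassen's algorithm requires power-of-2 dimensions. Pad 56x56 to 64x64 (next power of 2).

Standard algorithm: 56^3 = 175616 multiplications
Strassen's algorithm: 7^(log2(64)) = 7^6 = 117649 multiplications
Savings: 175616 - 117649 = 57967 multiplications

Standard: 175616 multiplications (56^3). Strassen: 117649 multiplications (7^6, after padding to 64x64). Strassen reduces 8 recursive multiplications to 7 at each level.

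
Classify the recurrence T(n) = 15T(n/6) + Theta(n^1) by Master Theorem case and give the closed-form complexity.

Master Theorem for T(n) = 15T(n/6) + O(n^1):

a = 15, b = 6, c = 1
log_b(a) = log_6(15) = 1.5114

Case 1: c = 1 < log_6(15) = 1.5114
T(n) = O(n^(log_6 15))

For T(n) = 15T(n/6) + O(n^1): log_6(15) = 1.5114. This is Case 1 of the Master Theorem (c < log_b(a), work dominated by leaves), giving O(n^(log_6 15)).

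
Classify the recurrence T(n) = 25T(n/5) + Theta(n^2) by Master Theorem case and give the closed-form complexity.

Master Theorem for T(n) = 25T(n/5) + O(n^2):

a = 25, b = 5, c = 2
log_b(a) = log_5(25) = 2.0000

Case 2: c = 2 = log_5(25) = 2.0000
T(n) = O(n^2 log n) = O(n^2 log n)

For T(n) = 25T(n/5) + O(n^2): log_5(25) = 2.0000. This is Case 2 of the Master Theorem (c = log_b(a), equal work at all levels), giving O(n^2 log n).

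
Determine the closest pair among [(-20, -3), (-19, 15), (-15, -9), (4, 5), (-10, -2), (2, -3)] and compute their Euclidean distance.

Computing all pairwise distances among 6 points:

d((-20, -3), (-19, 15)) = 18.0278
d((-20, -3), (-15, -9)) = 7.8102 <-- minimum
d((-20, -3), (4, 5)) = 25.2982
d((-20, -3), (-10, -2)) = 10.0499
d((-20, -3), (2, -3)) = 22.0
d((-19, 15), (-15, -9)) = 24.3311
d((-19, 15), (4, 5)) = 25.0799
d((-19, 15), (-10, -2)) = 19.2354
d((-19, 15), (2, -3)) = 27.6586
d((-15, -9), (4, 5)) = 23.6008
d((-15, -9), (-10, -2)) = 8.6023
d((-15, -9), (2, -3)) = 18.0278
d((4, 5), (-10, -2)) = 15.6525
d((4, 5), (2, -3)) = 8.2462
d((-10, -2), (2, -3)) = 12.0416

Closest pair: (-20, -3) and (-15, -9) with distance 7.8102

The closest pair is (-20, -3) and (-15, -9) with Euclidean distance 7.8102. For 6 points, brute-force pairwise comparison is shown above. For large n, the divide-and-conquer algorithm (sort by x, recurse on halves, check the dividing strip) achieves O(n log n).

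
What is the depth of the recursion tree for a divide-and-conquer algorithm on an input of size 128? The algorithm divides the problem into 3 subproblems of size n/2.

For divide and conquer with division factor 2:

Problem sizes at each level:
Level 0: 128
Level 1: 64
Level 2: 32
Level 3: 16
Level 4: 8
Level 5: 4
Level 6: 2
Level 7: 1

The root is level 0 and the size-1 base case is level 7 (the tree spans levels 0 through 7, i.e. 8 levels counting the root), so the depth is the number of divisions: log_2(128) = 7

The recursion tree depth is log_2(128) = 7. At each level, the problem size is divided by 2, so it takes 7 divisions to reduce to a base case of size 1. The algorithm makes 3 recursive calls at each level.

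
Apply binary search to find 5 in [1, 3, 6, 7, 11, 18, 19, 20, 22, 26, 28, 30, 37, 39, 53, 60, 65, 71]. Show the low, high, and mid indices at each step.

Binary search for 5 in [1, 3, 6, 7, 11, 18, 19, 20, 22, 26, 28, 30, 37, 39, 53, 60, 65, 71]:

lo=0, hi=17, mid=8, arr[mid]=22 -> 22 > 5, search left half
lo=0, hi=7, mid=3, arr[mid]=7 -> 7 > 5, search left half
lo=0, hi=2, mid=1, arr[mid]=3 -> 3 < 5, search right half
lo=2, hi=2, mid=2, arr[mid]=6 -> 6 > 5, search left half
lo=2 > hi=1, target 5 not found

Binary search determines that 5 is not in the array after 4 comparisons. The search space was exhausted without finding the target.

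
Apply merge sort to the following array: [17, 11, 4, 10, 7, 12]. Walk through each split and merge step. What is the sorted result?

Merge sort trace:

Split: [17, 11, 4, 10, 7, 12] -> [17, 11, 4] and [10, 7, 12]
  Split: [17, 11, 4] -> [17] and [11, 4]
    Split: [11, 4] -> [11] and [4]
    Merge: [11] + [4] -> [4, 11]
  Merge: [17] + [4, 11] -> [4, 11, 17]
  Split: [10, 7, 12] -> [10] and [7, 12]
    Split: [7, 12] -> [7] and [12]
    Merge: [7] + [12] -> [7, 12]
  Merge: [10] + [7, 12] -> [7, 10, 12]
Merge: [4, 11, 17] + [7, 10, 12] -> [4, 7, 10, 11, 12, 17]

Final sorted array: [4, 7, 10, 11, 12, 17]

The merge sort proceeds by recursively splitting the array and merging sorted halves.
After all merges, the sorted array is [4, 7, 10, 11, 12, 17].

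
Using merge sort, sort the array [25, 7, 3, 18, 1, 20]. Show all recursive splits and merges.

Merge sort trace:

Split: [25, 7, 3, 18, 1, 20] -> [25, 7, 3] and [18, 1, 20]
  Split: [25, 7, 3] -> [25] and [7, 3]
    Split: [7, 3] -> [7] and [3]
    Merge: [7] + [3] -> [3, 7]
  Merge: [25] + [3, 7] -> [3, 7, 25]
  Split: [18, 1, 20] -> [18] and [1, 20]
    Split: [1, 20] -> [1] and [20]
    Merge: [1] + [20] -> [1, 20]
  Merge: [18] + [1, 20] -> [1, 18, 20]
Merge: [3, 7, 25] + [1, 18, 20] -> [1, 3, 7, 18, 20, 25]

Final sorted array: [1, 3, 7, 18, 20, 25]

The merge sort proceeds by recursively splitting the array and merging sorted halves.
After all merges, the sorted array is [1, 3, 7, 18, 20, 25].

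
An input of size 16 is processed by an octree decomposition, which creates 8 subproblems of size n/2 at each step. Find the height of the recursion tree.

For divide and conquer with division factor 2:

Problem sizes at each level:
Level 0: 16
Level 1: 8
Level 2: 4
Level 3: 2
Level 4: 1

The root is level 0 and the size-1 base case is level 4 (the tree spans levels 0 through 4, i.e. 5 levels counting the root), so the depth is the number of divisions: log_2(16) = 4

The recursion tree depth is log_2(16) = 4. At each level, the problem size is divided by 2, so it takes 4 divisions to reduce to a base case of size 1. The algorithm makes 8 recursive calls at each level.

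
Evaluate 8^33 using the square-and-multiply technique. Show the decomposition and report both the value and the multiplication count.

Computing 8^33 by squaring (build up from 8^1; each line after the first costs one multiplication):

8^1 = 8
8^2 = (8^1)^2 = 8^2 = 64
8^4 = (8^2)^2 = 64^2 = 4096
8^8 = (8^4)^2 = 4096^2 = 16777216
8^16 = (8^8)^2 = 16777216^2 = 281474976710656
8^32 = (8^16)^2 = 281474976710656^2 = 79228162514264337593543950336
8^33 = 8 * 8^32 = 8 * 79228162514264337593543950336 = 633825300114114700748351602688

Result: 633825300114114700748351602688
Multiplications needed: 6 (6 lines after 8^1)

8^33 = 633825300114114700748351602688. Using exponentiation by squaring, this requires 6 multiplications. The key idea: if the exponent is even, square the half-power; if odd, multiply by the base once.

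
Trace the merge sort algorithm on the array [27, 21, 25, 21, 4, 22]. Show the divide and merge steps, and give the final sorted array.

Merge sort trace:

Split: [27, 21, 25, 21, 4, 22] -> [27, 21, 25] and [21, 4, 22]
  Split: [27, 21, 25] -> [27] and [21, 25]
    Split: [21, 25] -> [21] and [25]
    Merge: [21] + [25] -> [21, 25]
  Merge: [27] + [21, 25] -> [21, 25, 27]
  Split: [21, 4, 22] -> [21] and [4, 22]
    Split: [4, 22] -> [4] and [22]
    Merge: [4] + [22] -> [4, 22]
  Merge: [21] + [4, 22] -> [4, 21, 22]
Merge: [21, 25, 27] + [4, 21, 22] -> [4, 21, 21, 22, 25, 27]

Final sorted array: [4, 21, 21, 22, 25, 27]

The merge sort proceeds by recursively splitting the array and merging sorted halves.
After all merges, the sorted array is [4, 21, 21, 22, 25, 27].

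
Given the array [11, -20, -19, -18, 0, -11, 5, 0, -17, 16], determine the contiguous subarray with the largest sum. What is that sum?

Using Kadane's algorithm on [11, -20, -19, -18, 0, -11, 5, 0, -17, 16]:

Scanning through the array:
Position 1 (value -20): max_ending_here = -9, max_so_far = 11
Position 2 (value -19): max_ending_here = -19, max_so_far = 11
Position 3 (value -18): max_ending_here = -18, max_so_far = 11
Position 4 (value 0): max_ending_here = 0, max_so_far = 11
Position 5 (value -11): max_ending_here = -11, max_so_far = 11
Position 6 (value 5): max_ending_here = 5, max_so_far = 11
Position 7 (value 0): max_ending_here = 5, max_so_far = 11
Position 8 (value -17): max_ending_here = -12, max_so_far = 11
Position 9 (value 16): max_ending_here = 16, max_so_far = 16

Maximum subarray: [16]
Maximum sum: 16

The maximum subarray is [16] with sum 16. This subarray runs from index 9 to index 9.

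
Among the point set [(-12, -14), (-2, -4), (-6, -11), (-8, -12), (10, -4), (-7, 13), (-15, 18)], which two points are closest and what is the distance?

Computing all pairwise distances among 7 points:

d((-12, -14), (-2, -4)) = 14.1421
d((-12, -14), (-6, -11)) = 6.7082
d((-12, -14), (-8, -12)) = 4.4721
d((-12, -14), (10, -4)) = 24.1661
d((-12, -14), (-7, 13)) = 27.4591
d((-12, -14), (-15, 18)) = 32.1403
d((-2, -4), (-6, -11)) = 8.0623
d((-2, -4), (-8, -12)) = 10.0
d((-2, -4), (10, -4)) = 12.0
d((-2, -4), (-7, 13)) = 17.72
d((-2, -4), (-15, 18)) = 25.5539
d((-6, -11), (-8, -12)) = 2.2361 <-- minimum
d((-6, -11), (10, -4)) = 17.4642
d((-6, -11), (-7, 13)) = 24.0208
d((-6, -11), (-15, 18)) = 30.3645
d((-8, -12), (10, -4)) = 19.6977
d((-8, -12), (-7, 13)) = 25.02
d((-8, -12), (-15, 18)) = 30.8058
d((10, -4), (-7, 13)) = 24.0416
d((10, -4), (-15, 18)) = 33.3017
d((-7, 13), (-15, 18)) = 9.434

Closest pair: (-6, -11) and (-8, -12) with distance 2.2361

The closest pair is (-6, -11) and (-8, -12) with Euclidean distance 2.2361. For 7 points, brute-force pairwise comparison is shown above. For large n, the divide-and-conquer algorithm (sort by x, recurse on halves, check the dividing strip) achieves O(n log n).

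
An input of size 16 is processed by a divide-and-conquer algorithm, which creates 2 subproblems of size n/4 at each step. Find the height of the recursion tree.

For divide and conquer with division factor 4:

Problem sizes at each level:
Level 0: 16
Level 1: 4
Level 2: 1

The root is level 0 and the size-1 base case is level 2 (the tree spans levels 0 through 2, i.e. 3 levels counting the root), so the depth is the number of divisions: log_4(16) = 2

The recursion tree depth is log_4(16) = 2. At each level, the problem size is divided by 4, so it takes 2 divisions to reduce to a base case of size 1. The algorithm makes 2 recursive calls at each level.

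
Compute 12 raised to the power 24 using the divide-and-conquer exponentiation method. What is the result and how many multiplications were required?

Computing 12^24 by squaring (build up from 12^1; each line after the first costs one multiplication):

12^1 = 12
12^2 = (12^1)^2 = 12^2 = 144
12^3 = 12 * 12^2 = 12 * 144 = 1728
12^6 = (12^3)^2 = 1728^2 = 2985984
12^12 = (12^6)^2 = 2985984^2 = 8916100448256
12^24 = (12^12)^2 = 8916100448256^2 = 79496847203390844133441536

Result: 79496847203390844133441536
Multiplications needed: 5 (5 lines after 12^1)

12^24 = 79496847203390844133441536. Using exponentiation by squaring, this requires 5 multiplications. The key idea: if the exponent is even, square the half-power; if odd, multiply by the base once.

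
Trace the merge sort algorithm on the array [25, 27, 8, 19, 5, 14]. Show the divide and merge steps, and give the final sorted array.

Merge sort trace:

Split: [25, 27, 8, 19, 5, 14] -> [25, 27, 8] and [19, 5, 14]
  Split: [25, 27, 8] -> [25] and [27, 8]
    Split: [27, 8] -> [27] and [8]
    Merge: [27] + [8] -> [8, 27]
  Merge: [25] + [8, 27] -> [8, 25, 27]
  Split: [19, 5, 14] -> [19] and [5, 14]
    Split: [5, 14] -> [5] and [14]
    Merge: [5] + [14] -> [5, 14]
  Merge: [19] + [5, 14] -> [5, 14, 19]
Merge: [8, 25, 27] + [5, 14, 19] -> [5, 8, 14, 19, 25, 27]

Final sorted array: [5, 8, 14, 19, 25, 27]

The merge sort proceeds by recursively splitting the array and merging sorted halves.
After all merges, the sorted array is [5, 8, 14, 19, 25, 27].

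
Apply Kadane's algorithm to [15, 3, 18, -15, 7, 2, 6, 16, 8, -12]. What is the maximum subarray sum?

Using Kadane's algorithm on [15, 3, 18, -15, 7, 2, 6, 16, 8, -12]:

Scanning through the array:
Position 1 (value 3): max_ending_here = 18, max_so_far = 18
Position 2 (value 18): max_ending_here = 36, max_so_far = 36
Position 3 (value -15): max_ending_here = 21, max_so_far = 36
Position 4 (value 7): max_ending_here = 28, max_so_far = 36
Position 5 (value 2): max_ending_here = 30, max_so_far = 36
Position 6 (value 6): max_ending_here = 36, max_so_far = 36
Position 7 (value 16): max_ending_here = 52, max_so_far = 52
Position 8 (value 8): max_ending_here = 60, max_so_far = 60
Position 9 (value -12): max_ending_here = 48, max_so_far = 60

Maximum subarray: [15, 3, 18, -15, 7, 2, 6, 16, 8]
Maximum sum: 60

The maximum subarray is [15, 3, 18, -15, 7, 2, 6, 16, 8] with sum 60. This subarray runs from index 0 to index 8.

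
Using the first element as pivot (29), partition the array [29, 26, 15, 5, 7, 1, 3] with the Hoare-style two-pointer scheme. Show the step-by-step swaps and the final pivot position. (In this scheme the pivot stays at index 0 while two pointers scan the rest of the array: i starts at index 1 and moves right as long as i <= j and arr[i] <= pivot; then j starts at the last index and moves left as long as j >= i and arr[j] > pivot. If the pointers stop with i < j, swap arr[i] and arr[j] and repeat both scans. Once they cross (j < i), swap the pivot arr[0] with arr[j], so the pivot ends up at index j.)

Hoare-style two-pointer partition with pivot = 29:

Initial array: [29, 26, 15, 5, 7, 1, 3]

Pointers start at i = 1, j = 6.
i ends at 7, j ends at 6: the pointers have crossed (j < i), so scanning stops.

Swap pivot arr[0] with arr[6] to place pivot at position 6: [3, 26, 15, 5, 7, 1, 29]
Pivot position: 6

After partitioning with pivot 29, the array becomes [3, 26, 15, 5, 7, 1, 29]. The pivot is placed at index 6. All elements to the left of the pivot are <= 29, and all elements to the right are > 29.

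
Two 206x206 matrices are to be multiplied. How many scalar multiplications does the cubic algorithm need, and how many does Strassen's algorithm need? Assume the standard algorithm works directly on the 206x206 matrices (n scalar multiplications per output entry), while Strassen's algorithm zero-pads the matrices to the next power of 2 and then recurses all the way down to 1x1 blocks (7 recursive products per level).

Matrix multiplication for 206x206 matrices:

Strassen's algorithm requires power-of-2 dimensions. Pad 206x206 to 256x256 (next power of 2).

Standard algorithm: 206^3 = 8741816 multiplications
Strassen's algorithm: 7^(log2(256)) = 7^8 = 5764801 multiplications
Savings: 8741816 - 5764801 = 2977015 multiplications

Standard: 8741816 multiplications (206^3). Strassen: 5764801 multiplications (7^8, after padding to 256x256). Strassen reduces 8 recursive multiplications to 7 at each level.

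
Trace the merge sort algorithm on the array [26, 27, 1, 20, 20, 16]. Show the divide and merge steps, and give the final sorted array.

Merge sort trace:

Split: [26, 27, 1, 20, 20, 16] -> [26, 27, 1] and [20, 20, 16]
  Split: [26, 27, 1] -> [26] and [27, 1]
    Split: [27, 1] -> [27] and [1]
    Merge: [27] + [1] -> [1, 27]
  Merge: [26] + [1, 27] -> [1, 26, 27]
  Split: [20, 20, 16] -> [20] and [20, 16]
    Split: [20, 16] -> [20] and [16]
    Merge: [20] + [16] -> [16, 20]
  Merge: [20] + [16, 20] -> [16, 20, 20]
Merge: [1, 26, 27] + [16, 20, 20] -> [1, 16, 20, 20, 26, 27]

Final sorted array: [1, 16, 20, 20, 26, 27]

The merge sort proceeds by recursively splitting the array and merging sorted halves.
After all merges, the sorted array is [1, 16, 20, 20, 26, 27].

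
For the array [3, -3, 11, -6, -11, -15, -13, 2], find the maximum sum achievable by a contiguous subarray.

Using Kadane's algorithm on [3, -3, 11, -6, -11, -15, -13, 2]:

Scanning through the array:
Position 1 (value -3): max_ending_here = 0, max_so_far = 3
Position 2 (value 11): max_ending_here = 11, max_so_far = 11
Position 3 (value -6): max_ending_here = 5, max_so_far = 11
Position 4 (value -11): max_ending_here = -6, max_so_far = 11
Position 5 (value -15): max_ending_here = -15, max_so_far = 11
Position 6 (value -13): max_ending_here = -13, max_so_far = 11
Position 7 (value 2): max_ending_here = 2, max_so_far = 11

Maximum subarray: [3, -3, 11]
Maximum sum: 11

The maximum subarray is [3, -3, 11] with sum 11. This subarray runs from index 0 to index 2.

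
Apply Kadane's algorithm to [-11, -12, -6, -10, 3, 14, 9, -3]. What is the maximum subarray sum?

Using Kadane's algorithm on [-11, -12, -6, -10, 3, 14, 9, -3]:

Scanning through the array:
Position 1 (value -12): max_ending_here = -12, max_so_far = -11
Position 2 (value -6): max_ending_here = -6, max_so_far = -6
Position 3 (value -10): max_ending_here = -10, max_so_far = -6
Position 4 (value 3): max_ending_here = 3, max_so_far = 3
Position 5 (value 14): max_ending_here = 17, max_so_far = 17
Position 6 (value 9): max_ending_here = 26, max_so_far = 26
Position 7 (value -3): max_ending_here = 23, max_so_far = 26

Maximum subarray: [3, 14, 9]
Maximum sum: 26

The maximum subarray is [3, 14, 9] with sum 26. This subarray runs from index 4 to index 6.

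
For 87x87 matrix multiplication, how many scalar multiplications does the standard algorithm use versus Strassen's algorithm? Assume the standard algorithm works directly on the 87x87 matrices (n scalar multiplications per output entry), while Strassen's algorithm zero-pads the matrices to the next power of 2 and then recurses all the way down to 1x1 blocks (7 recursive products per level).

Matrix multiplication for 87x87 matrices:

Strassen's algorithm requires power-of-2 dimensions. Pad 87x87 to 128x128 (next power of 2).

Standard algorithm: 87^3 = 658503 multiplications
Strassen's algorithm: 7^(log2(128)) = 7^7 = 823543 multiplications
Difference: 658503 - 823543 = -165040 (Strassen uses MORE here due to padding overhead — for small or just-over-power-of-2 n, padding can outweigh the per-level savings)

Standard: 658503 multiplications (87^3). Strassen: 823543 multiplications (7^7, after padding to 128x128). Strassen reduces 8 recursive multiplications to 7 at each level.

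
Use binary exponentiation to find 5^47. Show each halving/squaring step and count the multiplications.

Computing 5^47 by squaring (build up from 5^1; each line after the first costs one multiplication):

5^1 = 5
5^2 = (5^1)^2 = 5^2 = 25
5^4 = (5^2)^2 = 25^2 = 625
5^5 = 5 * 5^4 = 5 * 625 = 3125
5^10 = (5^5)^2 = 3125^2 = 9765625
5^11 = 5 * 5^10 = 5 * 9765625 = 48828125
5^22 = (5^11)^2 = 48828125^2 = 2384185791015625
5^23 = 5 * 5^22 = 5 * 2384185791015625 = 11920928955078125
5^46 = (5^23)^2 = 11920928955078125^2 = 142108547152020037174224853515625
5^47 = 5 * 5^46 = 5 * 142108547152020037174224853515625 = 710542735760100185871124267578125

Result: 710542735760100185871124267578125
Multiplications needed: 9 (9 lines after 5^1)

5^47 = 710542735760100185871124267578125. Using exponentiation by squaring, this requires 9 multiplications. The key idea: if the exponent is even, square the half-power; if odd, multiply by the base once.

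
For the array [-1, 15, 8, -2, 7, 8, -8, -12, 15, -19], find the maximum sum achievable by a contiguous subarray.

Using Kadane's algorithm on [-1, 15, 8, -2, 7, 8, -8, -12, 15, -19]:

Scanning through the array:
Position 1 (value 15): max_ending_here = 15, max_so_far = 15
Position 2 (value 8): max_ending_here = 23, max_so_far = 23
Position 3 (value -2): max_ending_here = 21, max_so_far = 23
Position 4 (value 7): max_ending_here = 28, max_so_far = 28
Position 5 (value 8): max_ending_here = 36, max_so_far = 36
Position 6 (value -8): max_ending_here = 28, max_so_far = 36
Position 7 (value -12): max_ending_here = 16, max_so_far = 36
Position 8 (value 15): max_ending_here = 31, max_so_far = 36
Position 9 (value -19): max_ending_here = 12, max_so_far = 36

Maximum subarray: [15, 8, -2, 7, 8]
Maximum sum: 36

The maximum subarray is [15, 8, -2, 7, 8] with sum 36. This subarray runs from index 1 to index 5.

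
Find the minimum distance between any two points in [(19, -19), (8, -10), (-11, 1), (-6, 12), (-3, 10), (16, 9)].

Computing all pairwise distances among 6 points:

d((19, -19), (8, -10)) = 14.2127
d((19, -19), (-11, 1)) = 36.0555
d((19, -19), (-6, 12)) = 39.8246
d((19, -19), (-3, 10)) = 36.4005
d((19, -19), (16, 9)) = 28.1603
d((8, -10), (-11, 1)) = 21.9545
d((8, -10), (-6, 12)) = 26.0768
d((8, -10), (-3, 10)) = 22.8254
d((8, -10), (16, 9)) = 20.6155
d((-11, 1), (-6, 12)) = 12.083
d((-11, 1), (-3, 10)) = 12.0416
d((-11, 1), (16, 9)) = 28.1603
d((-6, 12), (-3, 10)) = 3.6056 <-- minimum
d((-6, 12), (16, 9)) = 22.2036
d((-3, 10), (16, 9)) = 19.0263

Closest pair: (-6, 12) and (-3, 10) with distance 3.6056

The closest pair is (-6, 12) and (-3, 10) with Euclidean distance 3.6056. For 6 points, brute-force pairwise comparison is shown above. For large n, the divide-and-conquer algorithm (sort by x, recurse on halves, check the dividing strip) achieves O(n log n).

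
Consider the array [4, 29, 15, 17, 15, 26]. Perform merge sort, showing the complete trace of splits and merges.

Merge sort trace:

Split: [4, 29, 15, 17, 15, 26] -> [4, 29, 15] and [17, 15, 26]
  Split: [4, 29, 15] -> [4] and [29, 15]
    Split: [29, 15] -> [29] and [15]
    Merge: [29] + [15] -> [15, 29]
  Merge: [4] + [15, 29] -> [4, 15, 29]
  Split: [17, 15, 26] -> [17] and [15, 26]
    Split: [15, 26] -> [15] and [26]
    Merge: [15] + [26] -> [15, 26]
  Merge: [17] + [15, 26] -> [15, 17, 26]
Merge: [4, 15, 29] + [15, 17, 26] -> [4, 15, 15, 17, 26, 29]

Final sorted array: [4, 15, 15, 17, 26, 29]

The merge sort proceeds by recursively splitting the array and merging sorted halves.
After all merges, the sorted array is [4, 15, 15, 17, 26, 29].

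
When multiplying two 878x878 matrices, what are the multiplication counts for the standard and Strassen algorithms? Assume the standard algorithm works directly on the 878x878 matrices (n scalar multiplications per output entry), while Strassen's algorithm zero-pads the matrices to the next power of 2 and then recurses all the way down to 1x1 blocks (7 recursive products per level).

Matrix multiplication for 878x878 matrices:

Strassen's algorithm requires power-of-2 dimensions. Pad 878x878 to 1024x1024 (next power of 2).

Standard algorithm: 878^3 = 676836152 multiplications
Strassen's algorithm: 7^(log2(1024)) = 7^10 = 282475249 multiplications
Savings: 676836152 - 282475249 = 394360903 multiplications

Standard: 676836152 multiplications (878^3). Strassen: 282475249 multiplications (7^10, after padding to 1024x1024). Strassen reduces 8 recursive multiplications to 7 at each level.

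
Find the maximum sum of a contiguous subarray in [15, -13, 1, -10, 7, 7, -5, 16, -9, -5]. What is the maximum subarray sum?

Using Kadane's algorithm on [15, -13, 1, -10, 7, 7, -5, 16, -9, -5]:

Scanning through the array:
Position 1 (value -13): max_ending_here = 2, max_so_far = 15
Position 2 (value 1): max_ending_here = 3, max_so_far = 15
Position 3 (value -10): max_ending_here = -7, max_so_far = 15
Position 4 (value 7): max_ending_here = 7, max_so_far = 15
Position 5 (value 7): max_ending_here = 14, max_so_far = 15
Position 6 (value -5): max_ending_here = 9, max_so_far = 15
Position 7 (value 16): max_ending_here = 25, max_so_far = 25
Position 8 (value -9): max_ending_here = 16, max_so_far = 25
Position 9 (value -5): max_ending_here = 11, max_so_far = 25

Maximum subarray: [7, 7, -5, 16]
Maximum sum: 25

The maximum subarray is [7, 7, -5, 16] with sum 25. This subarray runs from index 4 to index 7.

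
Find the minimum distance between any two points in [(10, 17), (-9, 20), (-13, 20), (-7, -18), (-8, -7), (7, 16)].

Computing all pairwise distances among 6 points:

d((10, 17), (-9, 20)) = 19.2354
d((10, 17), (-13, 20)) = 23.1948
d((10, 17), (-7, -18)) = 38.9102
d((10, 17), (-8, -7)) = 30.0
d((10, 17), (7, 16)) = 3.1623 <-- minimum
d((-9, 20), (-13, 20)) = 4.0
d((-9, 20), (-7, -18)) = 38.0526
d((-9, 20), (-8, -7)) = 27.0185
d((-9, 20), (7, 16)) = 16.4924
d((-13, 20), (-7, -18)) = 38.4708
d((-13, 20), (-8, -7)) = 27.4591
d((-13, 20), (7, 16)) = 20.3961
d((-7, -18), (-8, -7)) = 11.0454
d((-7, -18), (7, 16)) = 36.7696
d((-8, -7), (7, 16)) = 27.4591

Closest pair: (10, 17) and (7, 16) with distance 3.1623

The closest pair is (10, 17) and (7, 16) with Euclidean distance 3.1623. For 6 points, brute-force pairwise comparison is shown above. For large n, the divide-and-conquer algorithm (sort by x, recurse on halves, check the dividing strip) achieves O(n log n).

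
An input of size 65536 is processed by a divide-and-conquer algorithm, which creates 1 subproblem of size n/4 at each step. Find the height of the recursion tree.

For divide and conquer with division factor 4:

Problem sizes at each level:
Level 0: 65536
Level 1: 16384
Level 2: 4096
Level 3: 1024
Level 4: 256
Level 5: 64
Level 6: 16
Level 7: 4
Level 8: 1

The root is level 0 and the size-1 base case is level 8 (the tree spans levels 0 through 8, i.e. 9 levels counting the root), so the depth is the number of divisions: log_4(65536) = 8

The recursion tree depth is log_4(65536) = 8. At each level, the problem size is divided by 4, so it takes 8 divisions to reduce to a base case of size 1. The algorithm makes 1 recursive call at each level.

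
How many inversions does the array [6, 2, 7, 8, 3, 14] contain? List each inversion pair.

Finding inversions in [6, 2, 7, 8, 3, 14]:

(0, 1): arr[0]=6 > arr[1]=2
(0, 4): arr[0]=6 > arr[4]=3
(2, 4): arr[2]=7 > arr[4]=3
(3, 4): arr[3]=8 > arr[4]=3

Total inversions: 4

The array has 4 inversion(s): (0,1), (0,4), (2,4), (3,4). Each pair (i,j) satisfies i < j and arr[i] > arr[j].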